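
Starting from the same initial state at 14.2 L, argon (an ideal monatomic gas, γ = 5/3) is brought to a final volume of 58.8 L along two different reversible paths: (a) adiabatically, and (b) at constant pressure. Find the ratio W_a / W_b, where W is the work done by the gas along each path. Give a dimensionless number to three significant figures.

Path (a) adiabatic: W = P₁V₁(1 − (V₁/V₂)^(γ−1))/(γ−1) → W_a/(P₁V₁) = 0.9183.
Path (b) isobaric: W = P₁(V₂ − V₁) → W_b/(P₁V₁) = 3.141.
W_a / W_b = 0.9183 / 3.141 = 0.2924.

W_a / W_b ≈ 0.292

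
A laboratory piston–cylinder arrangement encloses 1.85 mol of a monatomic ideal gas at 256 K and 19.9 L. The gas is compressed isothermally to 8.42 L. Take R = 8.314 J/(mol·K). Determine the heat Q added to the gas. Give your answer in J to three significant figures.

Q ≈ -3390 J

Isothermal ⇒ ΔU = 0, so Q = W = nRT ln(V₂/V₁).
Q = (1.85)(8.314)(256) ln(8.42/19.9) = 3938 × -0.8601 = -3387 J.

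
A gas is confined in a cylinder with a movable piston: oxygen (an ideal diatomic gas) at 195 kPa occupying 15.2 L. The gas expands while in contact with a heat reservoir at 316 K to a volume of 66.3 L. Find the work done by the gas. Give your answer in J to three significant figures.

W ≈ 4370 J

Isothermal: W = nRT ln(V₂/V₁) = P₁V₁ ln(V₂/V₁).
P₁V₁ = (195 kPa)(15.2 L) = 2964 J.
W = 2964 × ln(66.3/15.2) = 2964 × 1.473
W_by_gas = 4366 J.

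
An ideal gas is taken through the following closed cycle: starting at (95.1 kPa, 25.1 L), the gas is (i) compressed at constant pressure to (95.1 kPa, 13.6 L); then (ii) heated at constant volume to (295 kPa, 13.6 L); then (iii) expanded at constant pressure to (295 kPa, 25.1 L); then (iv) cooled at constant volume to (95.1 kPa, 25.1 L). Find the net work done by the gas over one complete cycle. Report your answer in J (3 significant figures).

Constant-volume legs do no work.
W(i) = (95.1)(13.6 − 25.1) = -1094 J; W(iii) = (295)(25.1 − 13.6) = 3393 J.
W_net = -1094 + 3393 = 2299 J (the clockwise enclosed area).

W_net ≈ 2300 J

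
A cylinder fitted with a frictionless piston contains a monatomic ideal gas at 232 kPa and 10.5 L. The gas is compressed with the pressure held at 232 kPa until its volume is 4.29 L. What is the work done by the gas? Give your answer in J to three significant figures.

W ≈ -1440 J

Isobaric: W = P ΔV.
W = (232 kPa)(4.29 − 10.5 L) = (232)(-6.21) = -1441 J.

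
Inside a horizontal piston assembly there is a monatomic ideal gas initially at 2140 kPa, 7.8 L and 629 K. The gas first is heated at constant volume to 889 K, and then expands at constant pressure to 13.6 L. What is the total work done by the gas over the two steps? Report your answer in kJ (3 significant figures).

W_total ≈ 17.5 kJ

Step 1 (isochoric): W = 0 (constant volume).
After step 1: P = 3025 kPa (V unchanged).
Step 2 (isobaric): W = PΔV = (3025 kPa)(13.6 − 7.8 L) = 17543 J.
W_total = 0 + 17543 = 17543 J.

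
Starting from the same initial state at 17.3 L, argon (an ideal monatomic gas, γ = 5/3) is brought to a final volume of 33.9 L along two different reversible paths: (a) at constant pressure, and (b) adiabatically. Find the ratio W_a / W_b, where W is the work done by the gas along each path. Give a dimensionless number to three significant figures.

W_a / W_b ≈ 1.77

Path (a) isobaric: W = P₁(V₂ − V₁) → W_a/(P₁V₁) = 0.9595.
Path (b) adiabatic: W = P₁V₁(1 − (V₁/V₂)^(γ−1))/(γ−1) → W_b/(P₁V₁) = 0.5421.
W_a / W_b = 0.9595 / 0.5421 = 1.77.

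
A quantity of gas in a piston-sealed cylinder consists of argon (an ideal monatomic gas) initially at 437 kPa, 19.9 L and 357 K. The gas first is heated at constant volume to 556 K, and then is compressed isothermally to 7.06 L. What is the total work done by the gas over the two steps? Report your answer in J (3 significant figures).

Step 1 (isochoric): W = 0 (constant volume).
After step 1: P = 680.6 kPa (V unchanged).
Step 2 (isothermal): W = P₁V₁ ln(V₂/V₁) = (13544) ln(7.06/19.9) = -14035 J.
W_total = 0 − 14035 = -14035 J.

W_total ≈ -14000 J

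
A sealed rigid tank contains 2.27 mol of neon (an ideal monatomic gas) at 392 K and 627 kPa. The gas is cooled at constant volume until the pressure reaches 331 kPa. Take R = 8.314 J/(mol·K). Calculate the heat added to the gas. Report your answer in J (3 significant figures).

Q ≈ -5240 J

Constant volume ⇒ W = 0, so Q = ΔU = nCᵥΔT with Cᵥ = 3R/2 = 12.47 J/(mol·K).
At constant V, T₂/T₁ = P₂/P₁ ⇒ ΔT = T₁(P₂/P₁ − 1) = 392·(331/627 − 1) = -185.1 K.
ΔU = (2.27)(12.47)(-185.1) = -5239 J.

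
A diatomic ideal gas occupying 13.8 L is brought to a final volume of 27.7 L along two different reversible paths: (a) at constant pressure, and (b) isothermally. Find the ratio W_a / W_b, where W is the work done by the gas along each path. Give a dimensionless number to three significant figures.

Path (a) isobaric: W = P₁(V₂ − V₁) → W_a/(P₁V₁) = 1.007.
Path (b) isothermal: W = P₁V₁ ln(V₂/V₁) → W_b/(P₁V₁) = 0.6968.
W_a / W_b = 1.007 / 0.6968 = 1.446.

W_a / W_b ≈ 1.45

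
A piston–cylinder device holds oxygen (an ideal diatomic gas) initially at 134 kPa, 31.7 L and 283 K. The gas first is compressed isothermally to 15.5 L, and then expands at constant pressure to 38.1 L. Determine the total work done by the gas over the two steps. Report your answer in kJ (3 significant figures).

W_total ≈ 3.15 kJ

Step 1 (isothermal): W = P₁V₁ ln(V₂/V₁) = (4248) ln(15.5/31.7) = -3039 J.
After step 1: P = 274.1 kPa, V = 15.5 L, T = 283 K.
Step 2 (isobaric): W = PΔV = (274.1 kPa)(38.1 − 15.5 L) = 6194 J.
W_total = -3039 + 6194 = 3154 J.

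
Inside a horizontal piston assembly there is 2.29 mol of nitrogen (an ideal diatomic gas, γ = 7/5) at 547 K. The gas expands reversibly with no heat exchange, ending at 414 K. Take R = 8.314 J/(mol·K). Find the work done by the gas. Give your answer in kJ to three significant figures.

Adiabatic ⇒ Q = 0, so W_by = −ΔU = nCᵥ(T₁ − T₂).
Cᵥ = 5R/2 = 20.79 J/(mol·K).
W = (2.29)(20.79)(547 − 414) = 6330 J.

W ≈ 6.33 kJ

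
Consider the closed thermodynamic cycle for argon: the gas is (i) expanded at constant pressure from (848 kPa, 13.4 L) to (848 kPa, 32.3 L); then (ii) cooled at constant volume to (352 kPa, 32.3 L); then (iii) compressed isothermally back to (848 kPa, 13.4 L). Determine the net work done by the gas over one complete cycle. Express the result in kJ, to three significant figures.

Leg (i): W = PΔV = (848)(32.3 − 13.4) = 16027 J.
Leg (ii): W = 0.
Leg (iii): W = PᵢVᵢ ln(V_f/Vᵢ) = (11370) ln(13.4/32.3) = -10003 J.
W_net = 16027 − 10003 = 6024 J.

W_net ≈ 6.02 kJ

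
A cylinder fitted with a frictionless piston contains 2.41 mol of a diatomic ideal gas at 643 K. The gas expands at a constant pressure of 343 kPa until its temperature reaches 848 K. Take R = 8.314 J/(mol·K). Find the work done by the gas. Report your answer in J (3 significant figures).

W ≈ 4110 J

Isobaric: W = P ΔV = nR ΔT.
W = (2.41)(8.314)(848 − 643) = 4108 J.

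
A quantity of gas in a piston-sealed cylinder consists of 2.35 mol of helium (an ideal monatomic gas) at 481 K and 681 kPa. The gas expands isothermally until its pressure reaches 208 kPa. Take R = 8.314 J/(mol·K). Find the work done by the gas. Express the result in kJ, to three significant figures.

W ≈ 11.1 kJ

Isothermal process: W = nRT ln(V₂/V₁) = nRT ln(P₁/P₂).
W = (2.35)(8.314)(481) × ln(681/208)
  = 9398 × ln(3.274) = 9398 × 1.186
W_by_gas = 11146 J.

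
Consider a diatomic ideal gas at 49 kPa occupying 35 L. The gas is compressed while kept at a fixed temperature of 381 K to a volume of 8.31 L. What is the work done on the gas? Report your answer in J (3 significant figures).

Isothermal: W = nRT ln(V₂/V₁) = P₁V₁ ln(V₂/V₁).
P₁V₁ = (49 kPa)(35 L) = 1715 J.
W = 1715 × ln(8.31/35) = 1715 × -1.438
W_by_gas = -2466 J; work on gas = −W_by = 2466 J.

W ≈ 2470 J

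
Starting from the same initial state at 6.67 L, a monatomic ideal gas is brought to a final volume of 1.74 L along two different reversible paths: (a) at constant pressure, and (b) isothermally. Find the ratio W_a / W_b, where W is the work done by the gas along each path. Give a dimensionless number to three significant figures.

W_a / W_b ≈ 0.550

Path (a) isobaric: W = P₁(V₂ − V₁) → W_a/(P₁V₁) = -0.7391.
Path (b) isothermal: W = P₁V₁ ln(V₂/V₁) → W_b/(P₁V₁) = -1.344.
W_a / W_b = -0.7391 / -1.344 = 0.5501.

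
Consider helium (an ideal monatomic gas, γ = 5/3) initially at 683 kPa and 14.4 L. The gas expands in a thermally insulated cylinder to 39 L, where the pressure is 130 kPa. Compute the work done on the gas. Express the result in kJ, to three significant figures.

Adiabatic: W = (P₁V₁ − P₂V₂)/(γ − 1) with γ = 5/3.
P₁V₁ = 9835 J, P₂V₂ = 5070 J.
W = (9835 − 5070) / 0.6667 = 7148 J.
Work on gas = −W_by = -7148 J.

W ≈ -7.15 kJ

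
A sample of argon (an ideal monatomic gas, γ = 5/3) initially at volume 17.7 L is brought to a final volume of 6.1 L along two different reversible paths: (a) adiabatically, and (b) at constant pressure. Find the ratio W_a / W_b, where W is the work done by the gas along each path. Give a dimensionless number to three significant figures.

W_a / W_b ≈ 2.37

Path (a) adiabatic: W = P₁V₁(1 − (V₁/V₂)^(γ−1))/(γ−1) → W_a/(P₁V₁) = -1.552.
Path (b) isobaric: W = P₁(V₂ − V₁) → W_b/(P₁V₁) = -0.6554.
W_a / W_b = -1.552 / -0.6554 = 2.367.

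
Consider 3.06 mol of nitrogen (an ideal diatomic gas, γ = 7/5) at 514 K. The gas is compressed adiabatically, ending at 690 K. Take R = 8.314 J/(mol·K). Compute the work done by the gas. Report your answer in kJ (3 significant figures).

W ≈ -11.2 kJ

Adiabatic ⇒ Q = 0, so W_by = −ΔU = nCᵥ(T₁ − T₂).
Cᵥ = 5R/2 = 20.79 J/(mol·K).
W = (3.06)(20.79)(514 − 690) = -11194 J.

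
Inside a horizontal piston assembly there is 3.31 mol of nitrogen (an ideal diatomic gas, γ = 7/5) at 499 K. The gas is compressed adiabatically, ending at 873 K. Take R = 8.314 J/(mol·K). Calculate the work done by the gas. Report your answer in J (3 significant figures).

Adiabatic ⇒ Q = 0, so W_by = −ΔU = nCᵥ(T₁ − T₂).
Cᵥ = 5R/2 = 20.79 J/(mol·K).
W = (3.31)(20.79)(499 − 873) = -25731 J.

W ≈ -25700 J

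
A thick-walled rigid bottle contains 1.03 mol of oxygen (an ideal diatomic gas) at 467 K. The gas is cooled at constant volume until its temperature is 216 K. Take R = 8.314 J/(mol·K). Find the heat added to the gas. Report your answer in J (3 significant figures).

Constant volume ⇒ W = 0, so Q = ΔU = nCᵥΔT with Cᵥ = 5R/2 = 20.79 J/(mol·K).
ΔU = (1.03)(20.79)(216 − 467) = -5374 J.

Q ≈ -5370 J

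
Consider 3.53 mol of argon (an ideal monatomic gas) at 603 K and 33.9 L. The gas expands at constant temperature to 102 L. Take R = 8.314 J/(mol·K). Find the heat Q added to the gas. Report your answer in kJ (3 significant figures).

Q ≈ 19.5 kJ

Isothermal ⇒ ΔU = 0, so Q = W = nRT ln(V₂/V₁).
Q = (3.53)(8.314)(603) ln(102/33.9) = 17697 × 1.102 = 19494 J.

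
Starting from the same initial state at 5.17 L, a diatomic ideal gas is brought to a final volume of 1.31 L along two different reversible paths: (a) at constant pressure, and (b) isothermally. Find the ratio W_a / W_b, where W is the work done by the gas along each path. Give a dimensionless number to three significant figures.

W_a / W_b ≈ 0.544

Path (a) isobaric: W = P₁(V₂ − V₁) → W_a/(P₁V₁) = -0.7466.
Path (b) isothermal: W = P₁V₁ ln(V₂/V₁) → W_b/(P₁V₁) = -1.373.
W_a / W_b = -0.7466 / -1.373 = 0.5438.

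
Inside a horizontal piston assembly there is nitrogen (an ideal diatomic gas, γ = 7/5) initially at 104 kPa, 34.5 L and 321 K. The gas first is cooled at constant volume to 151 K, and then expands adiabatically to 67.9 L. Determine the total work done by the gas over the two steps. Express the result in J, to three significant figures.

Step 1 (isochoric): W = 0 (constant volume).
After step 1: P = 48.92 kPa (V unchanged).
Step 2 (adiabatic): W = (P₁V₁ − P₂V₂)/(γ−1) = (1688 − 1287)/0.4 = 1001 J.
W_total = 0 + 1001 = 1001 J.

W_total ≈ 1000 J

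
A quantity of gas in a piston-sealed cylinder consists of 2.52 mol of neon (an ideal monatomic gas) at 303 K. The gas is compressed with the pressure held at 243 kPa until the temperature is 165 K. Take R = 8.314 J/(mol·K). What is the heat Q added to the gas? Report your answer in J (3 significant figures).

Isobaric: W = nRΔT = (2.52)(8.314)(-138) = -2891 J.
ΔU = nCᵥΔT with Cᵥ = 3R/2: ΔU = (2.52)(12.47)(-138) = -4337 J.
Q = ΔU + W = -4337 − 2891 = -7228 J.

Q ≈ -7230 J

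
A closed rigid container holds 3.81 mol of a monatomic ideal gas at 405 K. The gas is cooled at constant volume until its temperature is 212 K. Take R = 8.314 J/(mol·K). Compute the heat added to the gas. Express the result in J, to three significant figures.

Constant volume ⇒ W = 0, so Q = ΔU = nCᵥΔT with Cᵥ = 3R/2 = 12.47 J/(mol·K).
ΔU = (3.81)(12.47)(212 − 405) = -9170 J.

Q ≈ -9170 J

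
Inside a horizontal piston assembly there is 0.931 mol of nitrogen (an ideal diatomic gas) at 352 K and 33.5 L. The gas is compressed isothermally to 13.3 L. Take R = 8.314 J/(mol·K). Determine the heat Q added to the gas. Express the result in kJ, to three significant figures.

Isothermal ⇒ ΔU = 0, so Q = W = nRT ln(V₂/V₁).
Q = (0.931)(8.314)(352) ln(13.3/33.5) = 2725 × -0.9238 = -2517 J.

Q ≈ -2.52 kJ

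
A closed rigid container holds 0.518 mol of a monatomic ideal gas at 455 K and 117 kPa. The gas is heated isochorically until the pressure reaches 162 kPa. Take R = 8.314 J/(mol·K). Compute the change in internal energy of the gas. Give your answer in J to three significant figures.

ΔU ≈ 1130 J

Constant volume ⇒ W = 0, so Q = ΔU = nCᵥΔT with Cᵥ = 3R/2 = 12.47 J/(mol·K).
At constant V, T₂/T₁ = P₂/P₁ ⇒ ΔT = T₁(P₂/P₁ − 1) = 455·(162/117 − 1) = 175 K.
ΔU = (0.518)(12.47)(175) = 1130 J.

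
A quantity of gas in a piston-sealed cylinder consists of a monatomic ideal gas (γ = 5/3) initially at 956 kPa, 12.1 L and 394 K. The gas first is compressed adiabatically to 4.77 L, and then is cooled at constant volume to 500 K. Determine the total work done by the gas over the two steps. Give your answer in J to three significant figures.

Step 1 (adiabatic): W = (P₁V₁ − P₂V₂)/(γ−1) = (11568 − 21516)/0.667 = -14922 J.
Step 2 (isochoric): W = 0 (constant volume).
W_total = -14922 + 0 = -14922 J.

W_total ≈ -14900 J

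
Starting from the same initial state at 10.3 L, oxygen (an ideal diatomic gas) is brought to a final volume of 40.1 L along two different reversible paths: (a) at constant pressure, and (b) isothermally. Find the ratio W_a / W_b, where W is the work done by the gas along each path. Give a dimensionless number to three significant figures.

Path (a) isobaric: W = P₁(V₂ − V₁) → W_a/(P₁V₁) = 2.893.
Path (b) isothermal: W = P₁V₁ ln(V₂/V₁) → W_b/(P₁V₁) = 1.359.
W_a / W_b = 2.893 / 1.359 = 2.129.

W_a / W_b ≈ 2.13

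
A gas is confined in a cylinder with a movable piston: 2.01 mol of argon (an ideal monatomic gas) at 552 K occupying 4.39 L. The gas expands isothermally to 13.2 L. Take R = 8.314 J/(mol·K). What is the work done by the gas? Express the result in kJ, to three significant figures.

W ≈ 10.2 kJ

Isothermal: W = nRT ln(V₂/V₁).
W = (2.01)(8.314)(552) × ln(13.2/4.39)
  = 9225 × 1.101
W_by_gas = 10155 J.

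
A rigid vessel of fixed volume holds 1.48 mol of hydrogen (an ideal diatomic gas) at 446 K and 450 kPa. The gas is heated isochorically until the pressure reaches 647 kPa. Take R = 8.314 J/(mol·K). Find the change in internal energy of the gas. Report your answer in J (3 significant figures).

Constant volume ⇒ W = 0, so Q = ΔU = nCᵥΔT with Cᵥ = 5R/2 = 20.79 J/(mol·K).
At constant V, T₂/T₁ = P₂/P₁ ⇒ ΔT = T₁(P₂/P₁ − 1) = 446·(647/450 − 1) = 195.2 K.
ΔU = (1.48)(20.79)(195.2) = 6006 J.

ΔU ≈ 6010 J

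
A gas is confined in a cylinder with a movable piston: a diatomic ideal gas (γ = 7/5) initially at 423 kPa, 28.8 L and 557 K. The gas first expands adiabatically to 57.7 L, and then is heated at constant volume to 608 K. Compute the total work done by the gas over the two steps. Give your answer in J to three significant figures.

Step 1 (adiabatic): W = (P₁V₁ − P₂V₂)/(γ−1) = (12182 − 9226)/0.4 = 7391 J.
Step 2 (isochoric): W = 0 (constant volume).
W_total = 7391 + 0 = 7391 J.

W_total ≈ 7390 J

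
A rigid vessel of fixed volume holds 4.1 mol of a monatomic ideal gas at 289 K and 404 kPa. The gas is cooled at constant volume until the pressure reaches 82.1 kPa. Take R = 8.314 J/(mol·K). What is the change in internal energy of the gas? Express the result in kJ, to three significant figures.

ΔU ≈ -11.8 kJ

Constant volume ⇒ W = 0, so Q = ΔU = nCᵥΔT with Cᵥ = 3R/2 = 12.47 J/(mol·K).
At constant V, T₂/T₁ = P₂/P₁ ⇒ ΔT = T₁(P₂/P₁ − 1) = 289·(82.1/404 − 1) = -230.3 K.
ΔU = (4.1)(12.47)(-230.3) = -11774 J.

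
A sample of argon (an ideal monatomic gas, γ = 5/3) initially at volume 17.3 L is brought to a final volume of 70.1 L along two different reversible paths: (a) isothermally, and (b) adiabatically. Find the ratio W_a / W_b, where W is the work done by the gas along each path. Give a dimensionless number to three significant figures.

W_a / W_b ≈ 1.54

Path (a) isothermal: W = P₁V₁ ln(V₂/V₁) → W_a/(P₁V₁) = 1.399.
Path (b) adiabatic: W = P₁V₁(1 − (V₁/V₂)^(γ−1))/(γ−1) → W_b/(P₁V₁) = 0.9098.
W_a / W_b = 1.399 / 0.9098 = 1.538.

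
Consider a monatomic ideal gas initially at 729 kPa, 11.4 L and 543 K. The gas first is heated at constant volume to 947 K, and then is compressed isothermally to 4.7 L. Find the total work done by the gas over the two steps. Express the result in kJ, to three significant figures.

Step 1 (isochoric): W = 0 (constant volume).
After step 1: P = 1271 kPa (V unchanged).
Step 2 (isothermal): W = P₁V₁ ln(V₂/V₁) = (14494) ln(4.7/11.4) = -12842 J.
W_total = 0 − 12842 = -12842 J.

W_total ≈ -12.8 kJ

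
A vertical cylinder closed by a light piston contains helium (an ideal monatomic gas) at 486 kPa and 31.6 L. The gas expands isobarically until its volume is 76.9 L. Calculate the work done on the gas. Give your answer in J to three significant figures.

W ≈ -22000 J

Isobaric: W = P ΔV.
W = (486 kPa)(76.9 − 31.6 L) = (486)(45.3) = 22016 J.
Work on gas = −W_by = -22016 J.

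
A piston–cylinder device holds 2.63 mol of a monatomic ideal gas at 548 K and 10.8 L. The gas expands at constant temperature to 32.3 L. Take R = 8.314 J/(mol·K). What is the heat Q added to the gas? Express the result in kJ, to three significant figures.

Isothermal ⇒ ΔU = 0, so Q = W = nRT ln(V₂/V₁).
Q = (2.63)(8.314)(548) ln(32.3/10.8) = 11982 × 1.096 = 13127 J.

Q ≈ 13.1 kJ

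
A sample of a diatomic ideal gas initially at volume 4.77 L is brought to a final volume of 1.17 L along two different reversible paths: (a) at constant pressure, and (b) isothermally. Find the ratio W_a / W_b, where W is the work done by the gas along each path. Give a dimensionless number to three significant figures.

W_a / W_b ≈ 0.537

Path (a) isobaric: W = P₁(V₂ − V₁) → W_a/(P₁V₁) = -0.7547.
Path (b) isothermal: W = P₁V₁ ln(V₂/V₁) → W_b/(P₁V₁) = -1.405.
W_a / W_b = -0.7547 / -1.405 = 0.537.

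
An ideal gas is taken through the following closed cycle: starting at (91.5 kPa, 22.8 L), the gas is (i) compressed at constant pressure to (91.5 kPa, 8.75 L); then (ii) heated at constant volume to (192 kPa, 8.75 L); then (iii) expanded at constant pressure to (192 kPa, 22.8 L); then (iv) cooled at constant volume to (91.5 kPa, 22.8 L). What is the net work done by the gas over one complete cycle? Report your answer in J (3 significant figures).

W_net ≈ 1410 J

Constant-volume legs do no work.
W(i) = (91.5)(8.75 − 22.8) = -1286 J; W(iii) = (192)(22.8 − 8.75) = 2698 J.
W_net = -1286 + 2698 = 1412 J (the clockwise enclosed area).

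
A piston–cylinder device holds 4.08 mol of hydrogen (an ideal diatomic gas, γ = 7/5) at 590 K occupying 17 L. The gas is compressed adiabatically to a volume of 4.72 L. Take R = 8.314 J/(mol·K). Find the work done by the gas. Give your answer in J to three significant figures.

Adiabatic: TV^(γ−1) = const with γ = 7/5.
T₂ = T₁ (V₁/V₂)^(γ−1) = 590 × (17/4.72)^0.4 = 590 × 1.67 = 985 K.
W_by = nCᵥ(T₁ − T₂) = (4.08)(20.79)(590 − 985) = -33501 J.

W ≈ -33500 J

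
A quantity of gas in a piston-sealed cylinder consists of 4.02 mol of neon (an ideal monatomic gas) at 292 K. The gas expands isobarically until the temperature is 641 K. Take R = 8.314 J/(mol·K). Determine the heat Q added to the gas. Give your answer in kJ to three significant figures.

Isobaric: W = nRΔT = (4.02)(8.314)(349) = 11664 J.
ΔU = nCᵥΔT with Cᵥ = 3R/2: ΔU = (4.02)(12.47)(349) = 17497 J.
Q = ΔU + W = 17497 + 11664 = 29161 J.

Q ≈ 29.2 kJ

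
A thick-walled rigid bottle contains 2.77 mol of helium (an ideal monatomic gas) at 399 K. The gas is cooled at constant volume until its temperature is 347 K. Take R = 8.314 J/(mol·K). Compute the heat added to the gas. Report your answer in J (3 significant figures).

Q ≈ -1800 J

Constant volume ⇒ W = 0, so Q = ΔU = nCᵥΔT with Cᵥ = 3R/2 = 12.47 J/(mol·K).
ΔU = (2.77)(12.47)(347 − 399) = -1796 J.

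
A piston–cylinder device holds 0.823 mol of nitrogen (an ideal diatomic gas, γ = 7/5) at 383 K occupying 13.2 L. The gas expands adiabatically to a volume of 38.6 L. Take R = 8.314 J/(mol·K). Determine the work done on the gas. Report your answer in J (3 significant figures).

Adiabatic: TV^(γ−1) = const with γ = 7/5.
T₂ = T₁ (V₁/V₂)^(γ−1) = 383 × (13.2/38.6)^0.4 = 383 × 0.651 = 249.3 K.
W_by = nCᵥ(T₁ − T₂) = (0.823)(20.79)(383 − 249.3) = 2286 J.
Work on gas = −W_by = -2286 J.

W ≈ -2290 J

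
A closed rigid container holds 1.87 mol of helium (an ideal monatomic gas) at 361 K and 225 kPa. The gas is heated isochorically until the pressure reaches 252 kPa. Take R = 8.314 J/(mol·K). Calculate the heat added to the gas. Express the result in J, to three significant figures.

Constant volume ⇒ W = 0, so Q = ΔU = nCᵥΔT with Cᵥ = 3R/2 = 12.47 J/(mol·K).
At constant V, T₂/T₁ = P₂/P₁ ⇒ ΔT = T₁(P₂/P₁ − 1) = 361·(252/225 − 1) = 43.32 K.
ΔU = (1.87)(12.47)(43.32) = 1010 J.

Q ≈ 1010 J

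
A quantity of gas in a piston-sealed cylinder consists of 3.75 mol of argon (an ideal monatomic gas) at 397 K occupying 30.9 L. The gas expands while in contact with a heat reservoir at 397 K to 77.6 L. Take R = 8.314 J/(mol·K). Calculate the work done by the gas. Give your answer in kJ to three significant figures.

W ≈ 11.4 kJ

Isothermal: W = nRT ln(V₂/V₁).
W = (3.75)(8.314)(397) × ln(77.6/30.9)
  = 12377 × 0.9208
W_by_gas = 11397 J.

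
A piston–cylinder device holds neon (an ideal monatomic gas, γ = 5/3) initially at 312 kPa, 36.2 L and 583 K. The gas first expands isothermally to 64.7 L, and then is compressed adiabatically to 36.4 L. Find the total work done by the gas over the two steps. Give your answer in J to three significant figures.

W_total ≈ -1360 J

Step 1 (isothermal): W = P₁V₁ ln(V₂/V₁) = (11294) ln(64.7/36.2) = 6559 J.
After step 1: P = 174.6 kPa, V = 64.7 L, T = 583 K.
Step 2 (adiabatic): W = (P₁V₁ − P₂V₂)/(γ−1) = (11294 − 16573)/0.667 = -7918 J.
W_total = 6559 − 7918 = -1359 J.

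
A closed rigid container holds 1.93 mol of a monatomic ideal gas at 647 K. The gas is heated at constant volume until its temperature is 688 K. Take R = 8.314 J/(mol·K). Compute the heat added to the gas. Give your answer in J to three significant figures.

Constant volume ⇒ W = 0, so Q = ΔU = nCᵥΔT with Cᵥ = 3R/2 = 12.47 J/(mol·K).
ΔU = (1.93)(12.47)(688 − 647) = 986.8 J.

Q ≈ 987 J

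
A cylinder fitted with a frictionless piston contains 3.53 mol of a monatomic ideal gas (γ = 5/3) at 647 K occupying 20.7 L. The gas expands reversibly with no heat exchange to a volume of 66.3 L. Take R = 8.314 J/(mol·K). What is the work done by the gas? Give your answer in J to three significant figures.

Adiabatic: TV^(γ−1) = const with γ = 5/3.
T₂ = T₁ (V₁/V₂)^(γ−1) = 647 × (20.7/66.3)^0.667 = 647 × 0.4602 = 297.8 K.
W_by = nCᵥ(T₁ − T₂) = (3.53)(12.47)(647 − 297.8) = 15374 J.

W ≈ 15400 J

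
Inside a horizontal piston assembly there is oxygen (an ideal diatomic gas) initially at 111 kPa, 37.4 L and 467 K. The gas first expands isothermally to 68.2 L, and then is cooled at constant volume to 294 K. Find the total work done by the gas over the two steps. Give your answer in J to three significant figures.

Step 1 (isothermal): W = P₁V₁ ln(V₂/V₁) = (4151) ln(68.2/37.4) = 2494 J.
Step 2 (isochoric): W = 0 (constant volume).
W_total = 2494 + 0 = 2494 J.

W_total ≈ 2490 J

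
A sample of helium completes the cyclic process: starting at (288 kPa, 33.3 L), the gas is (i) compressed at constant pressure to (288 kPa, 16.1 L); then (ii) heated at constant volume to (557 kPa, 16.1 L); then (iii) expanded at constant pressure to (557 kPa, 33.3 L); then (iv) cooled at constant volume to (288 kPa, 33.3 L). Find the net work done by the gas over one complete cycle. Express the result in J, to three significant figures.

W_net ≈ 4630 J

Constant-volume legs do no work.
W(i) = (288)(16.1 − 33.3) = -4954 J; W(iii) = (557)(33.3 − 16.1) = 9580 J.
W_net = -4954 + 9580 = 4627 J (the clockwise enclosed area).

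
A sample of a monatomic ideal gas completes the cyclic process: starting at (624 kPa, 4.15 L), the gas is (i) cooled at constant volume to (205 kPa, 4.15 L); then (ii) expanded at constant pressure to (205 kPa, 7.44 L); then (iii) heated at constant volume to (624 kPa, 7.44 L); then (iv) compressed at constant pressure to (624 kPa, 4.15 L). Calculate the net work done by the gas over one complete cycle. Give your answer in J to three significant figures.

Constant-volume legs do no work.
W(ii) = (205)(7.44 − 4.15) = 674.5 J; W(iv) = (624)(4.15 − 7.44) = -2053 J.
W_net = 674.5 − 2053 = -1379 J (the counter-clockwise enclosed area).

W_net ≈ -1380 J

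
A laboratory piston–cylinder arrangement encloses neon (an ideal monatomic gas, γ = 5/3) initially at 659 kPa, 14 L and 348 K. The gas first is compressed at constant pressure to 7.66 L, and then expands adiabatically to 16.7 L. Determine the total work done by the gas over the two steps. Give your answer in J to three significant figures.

W_total ≈ -1110 J

Step 1 (isobaric): W = PΔV = (659 kPa)(7.66 − 14 L) = -4178 J.
After step 1: P = 659 kPa, V = 7.66 L, T = 190.4 K.
Step 2 (adiabatic): W = (P₁V₁ − P₂V₂)/(γ−1) = (5048 − 3002)/0.667 = 3068 J.
W_total = -4178 + 3068 = -1110 J.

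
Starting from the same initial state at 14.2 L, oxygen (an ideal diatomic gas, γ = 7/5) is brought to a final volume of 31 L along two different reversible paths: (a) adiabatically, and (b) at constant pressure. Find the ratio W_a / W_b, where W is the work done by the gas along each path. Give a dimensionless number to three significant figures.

W_a / W_b ≈ 0.567

Path (a) adiabatic: W = P₁V₁(1 − (V₁/V₂)^(γ−1))/(γ−1) → W_a/(P₁V₁) = 0.6706.
Path (b) isobaric: W = P₁(V₂ − V₁) → W_b/(P₁V₁) = 1.183.
W_a / W_b = 0.6706 / 1.183 = 0.5668.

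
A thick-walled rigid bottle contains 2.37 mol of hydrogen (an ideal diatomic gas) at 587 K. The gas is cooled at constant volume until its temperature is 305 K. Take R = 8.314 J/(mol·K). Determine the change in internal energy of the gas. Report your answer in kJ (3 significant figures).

ΔU ≈ -13.9 kJ

Constant volume ⇒ W = 0, so Q = ΔU = nCᵥΔT with Cᵥ = 5R/2 = 20.79 J/(mol·K).
ΔU = (2.37)(20.79)(305 − 587) = -13891 J.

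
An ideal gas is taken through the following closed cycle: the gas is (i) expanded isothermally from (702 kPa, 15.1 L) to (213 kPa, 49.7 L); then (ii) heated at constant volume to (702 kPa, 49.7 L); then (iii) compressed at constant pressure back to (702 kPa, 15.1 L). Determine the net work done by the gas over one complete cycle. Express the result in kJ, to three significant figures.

W_net ≈ -11.7 kJ

Leg (i): W = PᵢVᵢ ln(V_f/Vᵢ) = (10600) ln(49.7/15.1) = 12628 J.
Leg (ii): W = 0.
Leg (iii): W = PΔV = (702)(15.1 − 49.7) = -24289 J.
W_net = 12628 − 24289 = -11661 J.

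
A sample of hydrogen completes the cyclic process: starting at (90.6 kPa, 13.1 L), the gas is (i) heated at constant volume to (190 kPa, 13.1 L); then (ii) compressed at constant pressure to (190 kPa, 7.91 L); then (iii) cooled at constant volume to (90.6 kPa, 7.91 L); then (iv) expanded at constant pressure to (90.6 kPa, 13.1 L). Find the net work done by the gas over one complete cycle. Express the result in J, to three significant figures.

W_net ≈ -516 J

Constant-volume legs do no work.
W(ii) = (190)(7.91 − 13.1) = -986.1 J; W(iv) = (90.6)(13.1 − 7.91) = 470.2 J.
W_net = -986.1 + 470.2 = -515.9 J (the counter-clockwise enclosed area).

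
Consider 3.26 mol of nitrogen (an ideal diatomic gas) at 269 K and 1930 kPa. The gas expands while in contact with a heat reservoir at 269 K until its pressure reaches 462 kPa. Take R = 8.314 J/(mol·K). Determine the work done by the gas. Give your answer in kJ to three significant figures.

Isothermal process: W = nRT ln(V₂/V₁) = nRT ln(P₁/P₂).
W = (3.26)(8.314)(269) × ln(1930/462)
  = 7291 × ln(4.177) = 7291 × 1.43
W_by_gas = 10424 J.

W ≈ 10.4 kJ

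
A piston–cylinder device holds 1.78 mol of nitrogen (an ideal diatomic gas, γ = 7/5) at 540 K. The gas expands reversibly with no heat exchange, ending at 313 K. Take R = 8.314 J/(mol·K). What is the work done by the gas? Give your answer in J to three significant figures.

W ≈ 8400 J

Adiabatic ⇒ Q = 0, so W_by = −ΔU = nCᵥ(T₁ − T₂).
Cᵥ = 5R/2 = 20.79 J/(mol·K).
W = (1.78)(20.79)(540 − 313) = 8398 J.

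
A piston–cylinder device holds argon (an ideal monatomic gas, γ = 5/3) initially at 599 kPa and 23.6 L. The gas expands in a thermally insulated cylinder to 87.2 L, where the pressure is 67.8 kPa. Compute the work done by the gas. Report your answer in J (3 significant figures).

Adiabatic: W = (P₁V₁ − P₂V₂)/(γ − 1) with γ = 5/3.
P₁V₁ = 14136 J, P₂V₂ = 5912 J.
W = (14136 − 5912) / 0.6667 = 12336 J.

W ≈ 12300 J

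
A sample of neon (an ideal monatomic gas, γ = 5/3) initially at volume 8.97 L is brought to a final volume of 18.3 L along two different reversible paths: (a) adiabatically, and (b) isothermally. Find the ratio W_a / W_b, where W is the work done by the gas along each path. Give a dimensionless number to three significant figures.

W_a / W_b ≈ 0.796

Path (a) adiabatic: W = P₁V₁(1 − (V₁/V₂)^(γ−1))/(γ−1) → W_a/(P₁V₁) = 0.5675.
Path (b) isothermal: W = P₁V₁ ln(V₂/V₁) → W_b/(P₁V₁) = 0.713.
W_a / W_b = 0.5675 / 0.713 = 0.7959.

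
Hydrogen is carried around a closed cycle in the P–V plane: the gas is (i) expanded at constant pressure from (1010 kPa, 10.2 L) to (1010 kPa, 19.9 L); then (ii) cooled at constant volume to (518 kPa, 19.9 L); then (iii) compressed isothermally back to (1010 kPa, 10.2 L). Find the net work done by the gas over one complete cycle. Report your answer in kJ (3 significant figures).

Leg (i): W = PΔV = (1010)(19.9 − 10.2) = 9797 J.
Leg (ii): W = 0.
Leg (iii): W = PᵢVᵢ ln(V_f/Vᵢ) = (10308) ln(10.2/19.9) = -6889 J.
W_net = 9797 − 6889 = 2908 J.

W_net ≈ 2.91 kJ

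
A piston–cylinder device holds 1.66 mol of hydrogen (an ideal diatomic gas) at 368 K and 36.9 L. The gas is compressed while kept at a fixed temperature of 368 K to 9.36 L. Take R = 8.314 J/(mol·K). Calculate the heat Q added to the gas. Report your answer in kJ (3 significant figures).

Isothermal ⇒ ΔU = 0, so Q = W = nRT ln(V₂/V₁).
Q = (1.66)(8.314)(368) ln(9.36/36.9) = 5079 × -1.372 = -6967 J.

Q ≈ -6.97 kJ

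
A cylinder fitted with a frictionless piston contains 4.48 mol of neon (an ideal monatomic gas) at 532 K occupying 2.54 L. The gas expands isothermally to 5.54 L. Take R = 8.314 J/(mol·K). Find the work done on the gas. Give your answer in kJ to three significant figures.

W ≈ -15.5 kJ

Isothermal: W = nRT ln(V₂/V₁).
W = (4.48)(8.314)(532) × ln(5.54/2.54)
  = 19815 × 0.7798
W_by_gas = 15453 J; work on gas = −W_by = -15453 J.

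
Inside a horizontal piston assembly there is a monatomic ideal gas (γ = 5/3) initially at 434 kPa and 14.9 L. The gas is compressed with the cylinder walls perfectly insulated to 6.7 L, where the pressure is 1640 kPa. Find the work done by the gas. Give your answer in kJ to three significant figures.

W ≈ -6.78 kJ

Adiabatic: W = (P₁V₁ − P₂V₂)/(γ − 1) with γ = 5/3.
P₁V₁ = 6467 J, P₂V₂ = 10988 J.
W = (6467 − 10988) / 0.6667 = -6782 J.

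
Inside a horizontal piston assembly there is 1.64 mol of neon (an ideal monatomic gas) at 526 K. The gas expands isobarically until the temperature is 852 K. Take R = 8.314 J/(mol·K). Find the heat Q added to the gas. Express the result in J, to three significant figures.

Isobaric: W = nRΔT = (1.64)(8.314)(326) = 4445 J.
ΔU = nCᵥΔT with Cᵥ = 3R/2: ΔU = (1.64)(12.47)(326) = 6667 J.
Q = ΔU + W = 6667 + 4445 = 11112 J.

Q ≈ 11100 J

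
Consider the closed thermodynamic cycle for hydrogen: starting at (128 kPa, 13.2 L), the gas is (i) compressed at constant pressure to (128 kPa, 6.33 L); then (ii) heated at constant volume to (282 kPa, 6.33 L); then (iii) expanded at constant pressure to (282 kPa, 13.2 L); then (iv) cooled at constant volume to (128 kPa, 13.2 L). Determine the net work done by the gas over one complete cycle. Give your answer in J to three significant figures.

W_net ≈ 1060 J

Constant-volume legs do no work.
W(i) = (128)(6.33 − 13.2) = -879.4 J; W(iii) = (282)(13.2 − 6.33) = 1937 J.
W_net = -879.4 + 1937 = 1058 J (the clockwise enclosed area).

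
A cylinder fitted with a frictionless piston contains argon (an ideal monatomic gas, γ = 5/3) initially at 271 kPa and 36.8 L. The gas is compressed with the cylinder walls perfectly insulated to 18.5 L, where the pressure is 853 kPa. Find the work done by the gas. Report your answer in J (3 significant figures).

Adiabatic: W = (P₁V₁ − P₂V₂)/(γ − 1) with γ = 5/3.
P₁V₁ = 9973 J, P₂V₂ = 15780 J.
W = (9973 − 15780) / 0.6667 = -8712 J.

W ≈ -8710 J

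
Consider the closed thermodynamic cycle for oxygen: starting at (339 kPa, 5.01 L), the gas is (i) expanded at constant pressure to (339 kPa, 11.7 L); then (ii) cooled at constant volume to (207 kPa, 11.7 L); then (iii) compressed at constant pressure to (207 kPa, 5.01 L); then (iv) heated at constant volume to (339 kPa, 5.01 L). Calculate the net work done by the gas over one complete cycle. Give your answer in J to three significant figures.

W_net ≈ 883 J

Constant-volume legs do no work.
W(i) = (339)(11.7 − 5.01) = 2268 J; W(iii) = (207)(5.01 − 11.7) = -1385 J.
W_net = 2268 − 1385 = 883.1 J (the clockwise enclosed area).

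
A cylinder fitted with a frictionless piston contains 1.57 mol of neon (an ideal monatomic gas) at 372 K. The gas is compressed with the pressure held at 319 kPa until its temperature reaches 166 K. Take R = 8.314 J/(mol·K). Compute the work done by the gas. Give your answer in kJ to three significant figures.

Isobaric: W = P ΔV = nR ΔT.
W = (1.57)(8.314)(166 − 372) = -2689 J.

W ≈ -2.69 kJ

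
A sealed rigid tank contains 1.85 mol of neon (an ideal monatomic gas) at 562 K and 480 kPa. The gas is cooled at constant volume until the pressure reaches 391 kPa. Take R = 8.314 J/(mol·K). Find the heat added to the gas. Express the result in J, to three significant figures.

Constant volume ⇒ W = 0, so Q = ΔU = nCᵥΔT with Cᵥ = 3R/2 = 12.47 J/(mol·K).
At constant V, T₂/T₁ = P₂/P₁ ⇒ ΔT = T₁(P₂/P₁ − 1) = 562·(391/480 − 1) = -104.2 K.
ΔU = (1.85)(12.47)(-104.2) = -2404 J.

Q ≈ -2400 J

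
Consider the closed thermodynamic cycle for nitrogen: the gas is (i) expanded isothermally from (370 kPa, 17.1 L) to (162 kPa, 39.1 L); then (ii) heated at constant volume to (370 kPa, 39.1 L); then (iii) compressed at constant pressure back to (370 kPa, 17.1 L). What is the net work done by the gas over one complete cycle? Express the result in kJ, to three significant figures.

W_net ≈ -2.91 kJ

Leg (i): W = PᵢVᵢ ln(V_f/Vᵢ) = (6327) ln(39.1/17.1) = 5233 J.
Leg (ii): W = 0.
Leg (iii): W = PΔV = (370)(17.1 − 39.1) = -8140 J.
W_net = 5233 − 8140 = -2907 J.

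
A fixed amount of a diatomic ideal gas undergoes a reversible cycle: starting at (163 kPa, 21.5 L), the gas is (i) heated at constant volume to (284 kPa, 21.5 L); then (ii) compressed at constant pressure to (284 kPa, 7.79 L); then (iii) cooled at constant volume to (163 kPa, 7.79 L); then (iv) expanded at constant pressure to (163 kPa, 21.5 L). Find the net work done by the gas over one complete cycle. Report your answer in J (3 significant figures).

W_net ≈ -1660 J

Constant-volume legs do no work.
W(ii) = (284)(7.79 − 21.5) = -3894 J; W(iv) = (163)(21.5 − 7.79) = 2235 J.
W_net = -3894 + 2235 = -1659 J (the counter-clockwise enclosed area).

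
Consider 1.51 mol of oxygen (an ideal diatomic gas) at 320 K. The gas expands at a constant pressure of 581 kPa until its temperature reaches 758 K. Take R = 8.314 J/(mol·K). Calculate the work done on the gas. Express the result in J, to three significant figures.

Isobaric: W = P ΔV = nR ΔT.
W = (1.51)(8.314)(758 − 320) = 5499 J.
Work on gas = −W_by = -5499 J.

W ≈ -5500 J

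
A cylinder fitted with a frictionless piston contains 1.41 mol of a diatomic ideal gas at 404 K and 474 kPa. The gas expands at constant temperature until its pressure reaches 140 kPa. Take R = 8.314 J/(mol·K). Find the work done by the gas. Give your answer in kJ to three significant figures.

W ≈ 5.78 kJ

Isothermal process: W = nRT ln(V₂/V₁) = nRT ln(P₁/P₂).
W = (1.41)(8.314)(404) × ln(474/140)
  = 4736 × ln(3.386) = 4736 × 1.22
W_by_gas = 5776 J.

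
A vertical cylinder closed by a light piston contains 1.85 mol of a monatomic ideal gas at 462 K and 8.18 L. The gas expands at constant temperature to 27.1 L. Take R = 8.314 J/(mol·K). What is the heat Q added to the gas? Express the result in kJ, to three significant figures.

Isothermal ⇒ ΔU = 0, so Q = W = nRT ln(V₂/V₁).
Q = (1.85)(8.314)(462) ln(27.1/8.18) = 7106 × 1.198 = 8512 J.

Q ≈ 8.51 kJ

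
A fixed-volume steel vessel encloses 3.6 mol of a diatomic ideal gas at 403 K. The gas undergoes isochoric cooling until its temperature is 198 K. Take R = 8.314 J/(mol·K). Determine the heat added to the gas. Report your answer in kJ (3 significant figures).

Constant volume ⇒ W = 0, so Q = ΔU = nCᵥΔT with Cᵥ = 5R/2 = 20.79 J/(mol·K).
ΔU = (3.6)(20.79)(198 − 403) = -15339 J.

Q ≈ -15.3 kJ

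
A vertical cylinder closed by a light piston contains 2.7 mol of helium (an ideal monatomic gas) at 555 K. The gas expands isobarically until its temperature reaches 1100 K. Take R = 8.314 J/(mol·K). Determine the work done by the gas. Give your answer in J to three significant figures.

Isobaric: W = P ΔV = nR ΔT.
W = (2.7)(8.314)(1100 − 555) = 12234 J.

W ≈ 12200 J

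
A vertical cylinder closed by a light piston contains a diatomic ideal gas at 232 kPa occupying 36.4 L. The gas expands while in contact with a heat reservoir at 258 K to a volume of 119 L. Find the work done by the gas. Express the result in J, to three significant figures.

Isothermal: W = nRT ln(V₂/V₁) = P₁V₁ ln(V₂/V₁).
P₁V₁ = (232 kPa)(36.4 L) = 8445 J.
W = 8445 × ln(119/36.4) = 8445 × 1.185
W_by_gas = 10003 J.

W ≈ 10000 J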